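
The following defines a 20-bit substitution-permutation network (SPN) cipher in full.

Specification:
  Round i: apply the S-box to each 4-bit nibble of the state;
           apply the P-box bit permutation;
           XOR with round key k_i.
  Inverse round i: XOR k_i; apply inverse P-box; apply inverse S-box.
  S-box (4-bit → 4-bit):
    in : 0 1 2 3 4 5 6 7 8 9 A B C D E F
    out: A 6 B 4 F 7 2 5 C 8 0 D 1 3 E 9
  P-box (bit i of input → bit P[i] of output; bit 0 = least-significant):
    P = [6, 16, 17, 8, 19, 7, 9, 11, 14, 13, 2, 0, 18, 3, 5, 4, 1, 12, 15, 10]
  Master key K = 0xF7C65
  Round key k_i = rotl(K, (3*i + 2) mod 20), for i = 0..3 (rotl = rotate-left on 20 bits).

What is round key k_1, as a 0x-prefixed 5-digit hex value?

0xF8CBE

K = 0xF7C65
k_0 = rotl(K, (3*0+2) mod 20) = rotl(K, 2) = 0xDF197
k_1 = rotl(K, (3*1+2) mod 20) = rotl(K, 5) = 0xF8CBE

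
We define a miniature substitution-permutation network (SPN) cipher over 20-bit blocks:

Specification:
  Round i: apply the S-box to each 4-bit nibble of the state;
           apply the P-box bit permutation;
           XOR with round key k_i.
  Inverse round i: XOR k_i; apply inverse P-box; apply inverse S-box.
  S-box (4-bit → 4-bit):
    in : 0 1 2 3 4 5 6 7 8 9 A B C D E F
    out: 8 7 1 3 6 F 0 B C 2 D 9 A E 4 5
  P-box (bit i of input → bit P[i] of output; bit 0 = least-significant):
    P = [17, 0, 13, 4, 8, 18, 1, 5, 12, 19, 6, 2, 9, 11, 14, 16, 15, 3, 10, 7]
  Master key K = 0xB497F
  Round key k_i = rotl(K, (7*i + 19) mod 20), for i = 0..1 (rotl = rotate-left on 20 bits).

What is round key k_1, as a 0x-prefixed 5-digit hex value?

0x25FED

K = 0xB497F
k_0 = rotl(K, (7*0+19) mod 20) = rotl(K, 19) = 0xDA4BF
k_1 = rotl(K, (7*1+19) mod 20) = rotl(K, 6) = 0x25FED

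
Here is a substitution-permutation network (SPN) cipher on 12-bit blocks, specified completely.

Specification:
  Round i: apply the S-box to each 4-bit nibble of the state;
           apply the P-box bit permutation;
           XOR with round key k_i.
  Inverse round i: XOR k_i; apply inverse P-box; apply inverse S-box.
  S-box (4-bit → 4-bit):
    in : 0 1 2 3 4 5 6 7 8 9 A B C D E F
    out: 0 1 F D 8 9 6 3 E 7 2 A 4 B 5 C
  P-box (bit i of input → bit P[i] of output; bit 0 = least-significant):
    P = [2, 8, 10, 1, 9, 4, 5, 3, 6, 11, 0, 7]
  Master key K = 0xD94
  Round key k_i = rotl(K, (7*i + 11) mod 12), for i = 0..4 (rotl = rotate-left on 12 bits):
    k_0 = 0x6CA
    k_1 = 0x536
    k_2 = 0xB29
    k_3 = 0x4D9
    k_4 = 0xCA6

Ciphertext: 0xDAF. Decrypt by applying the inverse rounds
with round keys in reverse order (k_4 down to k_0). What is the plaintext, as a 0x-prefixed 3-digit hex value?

s_0 = ciphertext = 0xDAF
s_1 = InvRound(s_0, k_4) = 0xC4A
s_2 = InvRound(s_1, k_3) = 0x8A4
s_3 = InvRound(s_2, k_2) = 0xF57
s_4 = InvRound(s_3, k_1) = 0x9E0
s_5 = InvRound(s_4, k_0) = 0xA38

0xA38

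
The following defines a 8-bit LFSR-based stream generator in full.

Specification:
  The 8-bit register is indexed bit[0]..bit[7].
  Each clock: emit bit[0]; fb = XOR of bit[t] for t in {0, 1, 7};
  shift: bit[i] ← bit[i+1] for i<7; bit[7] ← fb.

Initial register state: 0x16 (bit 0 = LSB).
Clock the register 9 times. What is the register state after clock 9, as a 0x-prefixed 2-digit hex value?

0xC5

reg_0 = 0x16
clock 1: out=0, reg = 0x8B
clock 2: out=1, reg = 0xC5
clock 3: out=1, reg = 0x62
clock 4: out=0, reg = 0xB1
clock 5: out=1, reg = 0x58
clock 6: out=0, reg = 0x2C
clock 7: out=0, reg = 0x16
clock 8: out=0, reg = 0x8B
clock 9: out=1, reg = 0xC5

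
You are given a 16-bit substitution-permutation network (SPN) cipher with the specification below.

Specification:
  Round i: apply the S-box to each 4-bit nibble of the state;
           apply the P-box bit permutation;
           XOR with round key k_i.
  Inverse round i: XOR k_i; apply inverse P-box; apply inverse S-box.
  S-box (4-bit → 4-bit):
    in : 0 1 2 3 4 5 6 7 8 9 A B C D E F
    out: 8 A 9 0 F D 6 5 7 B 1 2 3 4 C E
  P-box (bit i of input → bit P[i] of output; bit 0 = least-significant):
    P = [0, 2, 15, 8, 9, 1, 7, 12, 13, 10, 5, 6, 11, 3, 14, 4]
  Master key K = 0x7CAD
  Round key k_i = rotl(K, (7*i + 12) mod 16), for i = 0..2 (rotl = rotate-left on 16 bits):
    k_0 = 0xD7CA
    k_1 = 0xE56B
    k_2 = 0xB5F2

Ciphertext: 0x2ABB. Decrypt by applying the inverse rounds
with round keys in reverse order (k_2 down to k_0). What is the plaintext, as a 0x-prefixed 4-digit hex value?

s_0 = ciphertext = 0x2ABB
s_1 = InvRound(s_0, k_2) = 0xC125
s_2 = InvRound(s_1, k_1) = 0xB9BB
s_3 = InvRound(s_2, k_0) = 0x54AA

0x54AA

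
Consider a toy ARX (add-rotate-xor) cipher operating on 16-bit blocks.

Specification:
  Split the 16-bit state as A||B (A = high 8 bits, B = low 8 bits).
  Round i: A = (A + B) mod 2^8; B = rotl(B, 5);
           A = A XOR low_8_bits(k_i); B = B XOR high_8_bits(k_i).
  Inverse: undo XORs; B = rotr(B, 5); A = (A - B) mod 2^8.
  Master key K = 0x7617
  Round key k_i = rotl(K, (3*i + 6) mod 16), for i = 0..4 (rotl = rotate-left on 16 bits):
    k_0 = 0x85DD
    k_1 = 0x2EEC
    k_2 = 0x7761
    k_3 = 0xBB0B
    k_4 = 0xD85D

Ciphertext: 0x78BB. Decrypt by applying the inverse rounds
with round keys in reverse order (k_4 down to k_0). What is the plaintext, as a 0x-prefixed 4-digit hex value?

0xE143

s_0 = ciphertext = 0x78BB
s_1 = InvRound(s_0, k_4) = 0x0A1B
s_2 = InvRound(s_1, k_3) = 0xFC05
s_3 = InvRound(s_2, k_2) = 0x0A93
s_4 = InvRound(s_3, k_1) = 0xF9ED
s_5 = InvRound(s_4, k_0) = 0xE143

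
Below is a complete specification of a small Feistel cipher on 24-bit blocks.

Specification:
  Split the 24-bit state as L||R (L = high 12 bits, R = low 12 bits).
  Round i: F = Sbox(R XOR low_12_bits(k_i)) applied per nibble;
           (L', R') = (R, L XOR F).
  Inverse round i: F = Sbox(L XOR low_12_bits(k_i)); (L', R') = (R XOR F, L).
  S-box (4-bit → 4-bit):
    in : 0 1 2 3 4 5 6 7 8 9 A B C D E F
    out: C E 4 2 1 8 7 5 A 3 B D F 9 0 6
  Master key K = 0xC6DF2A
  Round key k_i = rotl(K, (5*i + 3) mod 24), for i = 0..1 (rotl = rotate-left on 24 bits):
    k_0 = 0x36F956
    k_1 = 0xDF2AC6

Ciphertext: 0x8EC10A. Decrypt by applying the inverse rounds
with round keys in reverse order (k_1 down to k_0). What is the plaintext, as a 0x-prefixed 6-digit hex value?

s_0 = ciphertext = 0x8EC10A
s_1 = InvRound(s_0, k_1) = 0x5418EC
s_2 = InvRound(s_1, k_0) = 0x709541

0x709541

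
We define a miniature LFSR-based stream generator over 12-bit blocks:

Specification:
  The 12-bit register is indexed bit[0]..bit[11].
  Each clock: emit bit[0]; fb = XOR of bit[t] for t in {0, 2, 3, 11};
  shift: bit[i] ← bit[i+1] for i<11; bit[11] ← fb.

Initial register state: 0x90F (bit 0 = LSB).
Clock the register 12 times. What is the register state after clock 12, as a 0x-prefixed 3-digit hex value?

0xE24

reg_0 = 0x90F
clock 1: out=1, reg = 0x487
clock 2: out=1, reg = 0x243
clock 3: out=1, reg = 0x921
clock 4: out=1, reg = 0x490
clock 5: out=0, reg = 0x248
clock 6: out=0, reg = 0x924
clock 7: out=0, reg = 0x492
clock 8: out=0, reg = 0x249
clock 9: out=1, reg = 0x124
clock 10: out=0, reg = 0x892
clock 11: out=0, reg = 0xC49
clock 12: out=1, reg = 0xE24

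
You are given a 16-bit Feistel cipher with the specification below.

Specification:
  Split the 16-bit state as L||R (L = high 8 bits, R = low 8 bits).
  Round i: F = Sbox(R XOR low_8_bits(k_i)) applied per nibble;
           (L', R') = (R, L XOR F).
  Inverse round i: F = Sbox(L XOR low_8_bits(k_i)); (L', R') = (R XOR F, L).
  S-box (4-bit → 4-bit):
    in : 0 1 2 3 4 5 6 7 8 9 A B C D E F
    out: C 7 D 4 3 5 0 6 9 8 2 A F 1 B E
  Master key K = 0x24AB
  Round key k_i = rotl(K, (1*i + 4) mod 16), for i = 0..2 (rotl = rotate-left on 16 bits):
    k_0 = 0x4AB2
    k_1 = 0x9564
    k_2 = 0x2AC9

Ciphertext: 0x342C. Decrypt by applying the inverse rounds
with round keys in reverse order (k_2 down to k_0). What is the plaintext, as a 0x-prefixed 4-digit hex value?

0xE61C

s_0 = ciphertext = 0x342C
s_1 = InvRound(s_0, k_2) = 0xCD34
s_2 = InvRound(s_1, k_1) = 0x1CCD
s_3 = InvRound(s_2, k_0) = 0xE61C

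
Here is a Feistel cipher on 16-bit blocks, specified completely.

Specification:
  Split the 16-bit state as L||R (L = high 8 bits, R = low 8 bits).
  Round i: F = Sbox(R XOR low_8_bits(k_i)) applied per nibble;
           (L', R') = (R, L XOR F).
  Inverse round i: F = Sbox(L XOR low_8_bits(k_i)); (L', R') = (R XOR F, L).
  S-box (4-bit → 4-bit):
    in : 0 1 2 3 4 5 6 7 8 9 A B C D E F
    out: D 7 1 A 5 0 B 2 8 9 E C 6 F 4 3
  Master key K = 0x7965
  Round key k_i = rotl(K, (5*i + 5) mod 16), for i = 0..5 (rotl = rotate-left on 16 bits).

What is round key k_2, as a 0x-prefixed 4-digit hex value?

0xBCB2

K = 0x7965
k_0 = rotl(K, (5*0+5) mod 16) = rotl(K, 5) = 0x2CAF
k_1 = rotl(K, (5*1+5) mod 16) = rotl(K, 10) = 0x95E5
k_2 = rotl(K, (5*2+5) mod 16) = rotl(K, 15) = 0xBCB2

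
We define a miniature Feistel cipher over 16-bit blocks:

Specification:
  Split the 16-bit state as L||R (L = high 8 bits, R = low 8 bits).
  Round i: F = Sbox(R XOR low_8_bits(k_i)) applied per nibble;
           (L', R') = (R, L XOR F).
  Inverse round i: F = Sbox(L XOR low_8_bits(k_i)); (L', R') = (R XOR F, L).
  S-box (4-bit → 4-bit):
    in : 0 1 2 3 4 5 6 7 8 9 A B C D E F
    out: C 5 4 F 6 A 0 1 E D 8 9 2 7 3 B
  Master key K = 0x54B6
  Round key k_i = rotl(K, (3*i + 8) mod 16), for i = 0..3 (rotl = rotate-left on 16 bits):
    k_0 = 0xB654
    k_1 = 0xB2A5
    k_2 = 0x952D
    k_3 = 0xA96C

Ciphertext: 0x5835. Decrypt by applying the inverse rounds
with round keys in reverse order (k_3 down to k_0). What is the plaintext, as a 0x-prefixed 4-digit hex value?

0xFDE0

s_0 = ciphertext = 0x5835
s_1 = InvRound(s_0, k_3) = 0xC358
s_2 = InvRound(s_1, k_2) = 0x6BC3
s_3 = InvRound(s_2, k_1) = 0xE06B
s_4 = InvRound(s_3, k_0) = 0xFDE0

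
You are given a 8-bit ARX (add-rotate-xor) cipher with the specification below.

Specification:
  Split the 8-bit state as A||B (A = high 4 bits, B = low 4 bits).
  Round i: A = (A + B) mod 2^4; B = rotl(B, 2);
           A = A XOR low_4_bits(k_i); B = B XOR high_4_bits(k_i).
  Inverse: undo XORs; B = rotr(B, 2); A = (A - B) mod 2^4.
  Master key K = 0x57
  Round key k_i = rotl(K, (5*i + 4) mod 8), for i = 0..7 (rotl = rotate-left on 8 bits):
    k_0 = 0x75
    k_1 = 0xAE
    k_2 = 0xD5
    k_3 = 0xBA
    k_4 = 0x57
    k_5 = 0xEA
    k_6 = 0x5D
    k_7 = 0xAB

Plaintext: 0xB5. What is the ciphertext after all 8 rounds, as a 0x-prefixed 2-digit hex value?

0xFA

s_0 = plaintext = 0xB5
s_1 = Round(s_0, k_0) = 0x52
s_2 = Round(s_1, k_1) = 0x92
s_3 = Round(s_2, k_2) = 0xE5
s_4 = Round(s_3, k_3) = 0x9E
s_5 = Round(s_4, k_4) = 0x0E
s_6 = Round(s_5, k_5) = 0x45
s_7 = Round(s_6, k_6) = 0x40
s_8 = Round(s_7, k_7) = 0xFA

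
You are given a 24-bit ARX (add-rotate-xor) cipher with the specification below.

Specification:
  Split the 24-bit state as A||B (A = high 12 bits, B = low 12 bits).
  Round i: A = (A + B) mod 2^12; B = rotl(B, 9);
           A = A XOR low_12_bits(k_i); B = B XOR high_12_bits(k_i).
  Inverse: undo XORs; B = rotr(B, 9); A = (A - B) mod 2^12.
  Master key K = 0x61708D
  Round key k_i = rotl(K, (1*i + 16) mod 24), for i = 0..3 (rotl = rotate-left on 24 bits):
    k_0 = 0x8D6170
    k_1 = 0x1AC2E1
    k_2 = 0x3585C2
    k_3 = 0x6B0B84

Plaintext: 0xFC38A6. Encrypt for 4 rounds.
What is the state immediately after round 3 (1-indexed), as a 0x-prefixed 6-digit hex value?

0x48CBFA

s_0 = plaintext = 0xFC38A6
s_1 = Round(s_0, k_0) = 0x9195C2
s_2 = Round(s_1, k_1) = 0xC3A514
s_3 = Round(s_2, k_2) = 0x48CBFA
s_4 = Round(s_3, k_3) = 0xB023CF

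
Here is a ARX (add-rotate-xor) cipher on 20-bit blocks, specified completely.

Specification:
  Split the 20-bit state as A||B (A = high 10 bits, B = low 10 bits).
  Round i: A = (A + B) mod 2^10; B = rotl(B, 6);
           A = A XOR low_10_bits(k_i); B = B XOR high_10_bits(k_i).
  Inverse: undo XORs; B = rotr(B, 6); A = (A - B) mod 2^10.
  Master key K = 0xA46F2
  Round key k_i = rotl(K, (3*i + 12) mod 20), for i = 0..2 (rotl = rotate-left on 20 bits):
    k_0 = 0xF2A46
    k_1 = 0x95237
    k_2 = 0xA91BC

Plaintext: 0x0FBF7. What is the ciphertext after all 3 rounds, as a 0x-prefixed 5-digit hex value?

s_0 = plaintext = 0x0FBF7
s_1 = Round(s_0, k_0) = 0x9CE35
s_2 = Round(s_1, k_1) = 0xA7F37
s_3 = Round(s_2, k_2) = 0x1AB57

0x1AB57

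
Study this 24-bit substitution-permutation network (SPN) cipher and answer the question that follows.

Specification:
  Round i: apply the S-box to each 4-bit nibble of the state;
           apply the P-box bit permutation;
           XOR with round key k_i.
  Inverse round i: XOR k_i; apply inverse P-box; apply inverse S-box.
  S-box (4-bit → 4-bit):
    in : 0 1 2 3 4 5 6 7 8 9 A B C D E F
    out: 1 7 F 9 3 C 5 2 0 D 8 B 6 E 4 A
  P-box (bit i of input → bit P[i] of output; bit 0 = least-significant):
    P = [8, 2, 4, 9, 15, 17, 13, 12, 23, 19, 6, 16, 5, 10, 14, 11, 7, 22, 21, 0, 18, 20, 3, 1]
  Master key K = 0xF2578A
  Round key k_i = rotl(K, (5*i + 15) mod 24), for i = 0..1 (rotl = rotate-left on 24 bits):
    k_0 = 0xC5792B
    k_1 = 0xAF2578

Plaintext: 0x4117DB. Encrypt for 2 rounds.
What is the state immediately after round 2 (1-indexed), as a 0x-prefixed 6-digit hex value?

0xFB279F

s_0 = plaintext = 0x4117DB
s_1 = Round(s_0, k_0) = 0xBB0E8F
s_2 = Round(s_1, k_1) = 0xFB279F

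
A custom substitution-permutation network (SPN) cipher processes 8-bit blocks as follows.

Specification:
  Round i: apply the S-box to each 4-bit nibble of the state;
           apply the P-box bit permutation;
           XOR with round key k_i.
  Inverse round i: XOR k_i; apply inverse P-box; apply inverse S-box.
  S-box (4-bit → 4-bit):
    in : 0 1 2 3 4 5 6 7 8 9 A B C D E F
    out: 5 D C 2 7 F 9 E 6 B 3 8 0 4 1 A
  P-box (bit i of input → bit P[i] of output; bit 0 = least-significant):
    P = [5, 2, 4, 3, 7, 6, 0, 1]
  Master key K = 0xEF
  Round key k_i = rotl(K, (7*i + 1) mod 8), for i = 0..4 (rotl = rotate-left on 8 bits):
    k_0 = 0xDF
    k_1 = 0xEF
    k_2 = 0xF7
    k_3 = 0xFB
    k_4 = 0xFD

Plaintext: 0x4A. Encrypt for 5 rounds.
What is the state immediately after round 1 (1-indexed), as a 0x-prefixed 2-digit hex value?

0x3A

s_0 = plaintext = 0x4A
s_1 = Round(s_0, k_0) = 0x3A
s_2 = Round(s_1, k_1) = 0x8B
s_3 = Round(s_2, k_2) = 0xBE
s_4 = Round(s_3, k_3) = 0xD9
s_5 = Round(s_4, k_4) = 0xD0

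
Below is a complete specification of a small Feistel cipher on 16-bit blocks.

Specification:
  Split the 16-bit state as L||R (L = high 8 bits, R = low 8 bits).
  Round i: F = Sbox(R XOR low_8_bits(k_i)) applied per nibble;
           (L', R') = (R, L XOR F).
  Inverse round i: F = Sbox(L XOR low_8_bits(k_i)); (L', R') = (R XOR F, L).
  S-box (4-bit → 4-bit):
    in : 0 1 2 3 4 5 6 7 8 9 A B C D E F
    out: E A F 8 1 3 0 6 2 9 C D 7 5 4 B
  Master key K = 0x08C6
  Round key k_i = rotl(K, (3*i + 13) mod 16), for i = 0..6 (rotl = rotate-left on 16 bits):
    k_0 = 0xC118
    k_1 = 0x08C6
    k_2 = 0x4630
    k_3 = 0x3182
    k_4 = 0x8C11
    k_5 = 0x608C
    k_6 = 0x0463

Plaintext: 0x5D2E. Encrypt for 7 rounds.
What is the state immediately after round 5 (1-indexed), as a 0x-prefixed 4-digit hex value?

0xA5D4

s_0 = plaintext = 0x5D2E
s_1 = Round(s_0, k_0) = 0x2EDD
s_2 = Round(s_1, k_1) = 0xDD83
s_3 = Round(s_2, k_2) = 0x8305
s_4 = Round(s_3, k_3) = 0x05A5
s_5 = Round(s_4, k_4) = 0xA5D4
s_6 = Round(s_5, k_5) = 0xD497
s_7 = Round(s_6, k_6) = 0x9765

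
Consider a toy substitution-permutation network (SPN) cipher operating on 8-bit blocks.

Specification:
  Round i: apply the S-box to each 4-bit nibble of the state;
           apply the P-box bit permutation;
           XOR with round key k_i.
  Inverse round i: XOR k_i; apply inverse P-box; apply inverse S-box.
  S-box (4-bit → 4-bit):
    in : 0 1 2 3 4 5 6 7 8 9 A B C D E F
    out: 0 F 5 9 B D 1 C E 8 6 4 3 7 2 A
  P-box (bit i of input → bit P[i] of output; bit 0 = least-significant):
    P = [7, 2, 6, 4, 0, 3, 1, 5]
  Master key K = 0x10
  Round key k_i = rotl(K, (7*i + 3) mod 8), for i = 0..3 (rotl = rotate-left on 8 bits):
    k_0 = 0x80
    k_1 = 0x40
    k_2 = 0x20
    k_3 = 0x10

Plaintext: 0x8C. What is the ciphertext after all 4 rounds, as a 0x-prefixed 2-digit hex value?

s_0 = plaintext = 0x8C
s_1 = Round(s_0, k_0) = 0x2E
s_2 = Round(s_1, k_1) = 0x47
s_3 = Round(s_2, k_2) = 0x59
s_4 = Round(s_3, k_3) = 0x23

0x23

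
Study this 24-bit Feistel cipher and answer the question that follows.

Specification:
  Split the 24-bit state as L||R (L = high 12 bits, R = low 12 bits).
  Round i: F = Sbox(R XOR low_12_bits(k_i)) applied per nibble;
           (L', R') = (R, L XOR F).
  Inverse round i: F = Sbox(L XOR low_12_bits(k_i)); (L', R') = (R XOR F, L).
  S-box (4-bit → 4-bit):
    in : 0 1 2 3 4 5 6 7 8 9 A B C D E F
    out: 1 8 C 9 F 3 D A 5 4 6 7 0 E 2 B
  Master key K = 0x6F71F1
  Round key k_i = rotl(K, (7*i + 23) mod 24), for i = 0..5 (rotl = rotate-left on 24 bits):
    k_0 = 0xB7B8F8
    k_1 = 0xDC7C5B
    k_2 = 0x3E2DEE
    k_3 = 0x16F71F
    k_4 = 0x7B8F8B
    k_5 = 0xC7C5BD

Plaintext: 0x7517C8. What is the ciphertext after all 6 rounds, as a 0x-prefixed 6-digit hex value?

s_0 = plaintext = 0x7517C8
s_1 = Round(s_0, k_0) = 0x7C8CC0
s_2 = Round(s_1, k_1) = 0xCC068F
s_3 = Round(s_2, k_2) = 0x68FB18
s_4 = Round(s_3, k_3) = 0xB18695
s_5 = Round(s_4, k_4) = 0x695F9A
s_6 = Round(s_5, k_5) = 0xF9A05F

0xF9A05F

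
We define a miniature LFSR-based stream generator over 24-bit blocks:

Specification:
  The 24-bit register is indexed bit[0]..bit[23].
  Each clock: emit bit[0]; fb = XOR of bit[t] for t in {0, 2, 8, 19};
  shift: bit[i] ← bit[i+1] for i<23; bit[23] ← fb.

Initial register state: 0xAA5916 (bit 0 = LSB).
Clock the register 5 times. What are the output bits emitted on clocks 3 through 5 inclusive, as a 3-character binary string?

101

reg_0 = 0xAA5916
clock 1: out=0, reg = 0xD52C8B
clock 2: out=1, reg = 0xEA9645
clock 3: out=1, reg = 0xF54B22
clock 4: out=0, reg = 0xFAA591
clock 5: out=1, reg = 0xFD52C8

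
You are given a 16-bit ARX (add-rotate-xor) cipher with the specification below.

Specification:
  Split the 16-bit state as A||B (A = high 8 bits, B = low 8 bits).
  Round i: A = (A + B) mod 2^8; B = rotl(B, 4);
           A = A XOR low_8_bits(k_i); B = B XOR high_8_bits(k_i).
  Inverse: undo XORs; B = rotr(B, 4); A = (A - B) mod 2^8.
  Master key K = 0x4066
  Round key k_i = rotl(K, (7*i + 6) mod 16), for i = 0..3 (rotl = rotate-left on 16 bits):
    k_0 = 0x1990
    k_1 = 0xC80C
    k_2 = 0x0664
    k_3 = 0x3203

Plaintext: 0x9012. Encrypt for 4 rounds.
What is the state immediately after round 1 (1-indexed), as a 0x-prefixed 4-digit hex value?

0x3238

s_0 = plaintext = 0x9012
s_1 = Round(s_0, k_0) = 0x3238
s_2 = Round(s_1, k_1) = 0x664B
s_3 = Round(s_2, k_2) = 0xD5B2
s_4 = Round(s_3, k_3) = 0x8419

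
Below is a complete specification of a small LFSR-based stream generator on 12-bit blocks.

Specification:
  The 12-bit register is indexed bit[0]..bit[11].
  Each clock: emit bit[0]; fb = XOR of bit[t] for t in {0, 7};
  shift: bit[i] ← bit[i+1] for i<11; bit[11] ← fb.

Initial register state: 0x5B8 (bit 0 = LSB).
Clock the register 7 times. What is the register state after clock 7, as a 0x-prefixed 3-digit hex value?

reg_0 = 0x5B8
clock 1: out=0, reg = 0xADC
clock 2: out=0, reg = 0xD6E
clock 3: out=0, reg = 0x6B7
clock 4: out=1, reg = 0x35B
clock 5: out=1, reg = 0x9AD
clock 6: out=1, reg = 0x4D6
clock 7: out=0, reg = 0xA6B

0xA6B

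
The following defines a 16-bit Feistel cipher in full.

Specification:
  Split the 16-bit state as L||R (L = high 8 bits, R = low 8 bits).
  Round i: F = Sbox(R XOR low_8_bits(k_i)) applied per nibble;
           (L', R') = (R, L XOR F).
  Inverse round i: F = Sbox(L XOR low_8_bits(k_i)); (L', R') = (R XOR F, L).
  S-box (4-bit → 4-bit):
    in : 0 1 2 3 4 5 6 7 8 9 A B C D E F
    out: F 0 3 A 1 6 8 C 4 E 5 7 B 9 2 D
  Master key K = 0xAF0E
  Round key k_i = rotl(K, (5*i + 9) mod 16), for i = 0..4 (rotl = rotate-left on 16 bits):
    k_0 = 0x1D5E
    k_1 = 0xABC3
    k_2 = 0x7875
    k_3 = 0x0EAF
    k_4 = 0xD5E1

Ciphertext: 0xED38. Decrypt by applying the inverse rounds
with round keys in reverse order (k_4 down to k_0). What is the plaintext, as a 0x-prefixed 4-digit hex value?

s_0 = ciphertext = 0xED38
s_1 = InvRound(s_0, k_4) = 0xC3ED
s_2 = InvRound(s_1, k_3) = 0x66C3
s_3 = InvRound(s_2, k_2) = 0xC966
s_4 = InvRound(s_3, k_1) = 0x93C9
s_5 = InvRound(s_4, k_0) = 0x7093

0x7093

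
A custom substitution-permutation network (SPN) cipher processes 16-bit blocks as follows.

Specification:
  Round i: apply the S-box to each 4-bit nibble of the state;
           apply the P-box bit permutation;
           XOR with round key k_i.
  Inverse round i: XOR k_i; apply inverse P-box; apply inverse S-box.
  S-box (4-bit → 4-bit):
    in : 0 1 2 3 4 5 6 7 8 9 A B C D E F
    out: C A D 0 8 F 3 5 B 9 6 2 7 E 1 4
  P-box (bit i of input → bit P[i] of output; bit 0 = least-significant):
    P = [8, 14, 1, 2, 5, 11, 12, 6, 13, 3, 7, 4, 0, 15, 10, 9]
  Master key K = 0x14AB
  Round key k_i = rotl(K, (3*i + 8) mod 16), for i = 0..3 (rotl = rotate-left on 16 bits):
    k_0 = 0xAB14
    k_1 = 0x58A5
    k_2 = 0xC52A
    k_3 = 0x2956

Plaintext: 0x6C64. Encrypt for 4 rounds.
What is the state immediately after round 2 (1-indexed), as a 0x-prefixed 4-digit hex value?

0x57A1

s_0 = plaintext = 0x6C64
s_1 = Round(s_0, k_0) = 0x03B9
s_2 = Round(s_1, k_1) = 0x57A1
s_3 = Round(s_2, k_2) = 0x3BAF
s_4 = Round(s_3, k_3) = 0x315C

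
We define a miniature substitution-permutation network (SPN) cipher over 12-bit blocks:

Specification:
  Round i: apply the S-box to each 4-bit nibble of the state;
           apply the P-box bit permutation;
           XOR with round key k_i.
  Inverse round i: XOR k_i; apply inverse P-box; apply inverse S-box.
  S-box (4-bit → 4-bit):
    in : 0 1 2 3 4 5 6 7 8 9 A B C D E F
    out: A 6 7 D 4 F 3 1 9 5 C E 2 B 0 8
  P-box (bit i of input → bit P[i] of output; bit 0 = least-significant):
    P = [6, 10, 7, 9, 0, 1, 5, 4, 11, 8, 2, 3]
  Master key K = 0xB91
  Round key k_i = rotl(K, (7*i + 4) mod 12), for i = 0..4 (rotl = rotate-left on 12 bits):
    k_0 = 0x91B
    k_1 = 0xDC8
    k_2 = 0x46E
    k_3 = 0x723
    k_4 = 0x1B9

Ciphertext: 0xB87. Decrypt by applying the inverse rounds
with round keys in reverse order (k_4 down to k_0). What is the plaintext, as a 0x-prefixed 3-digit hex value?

0x865

s_0 = ciphertext = 0xB87
s_1 = InvRound(s_0, k_4) = 0x3BF
s_2 = InvRound(s_1, k_3) = 0xAF1
s_3 = InvRound(s_2, k_2) = 0x3DB
s_4 = InvRound(s_3, k_1) = 0x7D0
s_5 = InvRound(s_4, k_0) = 0x865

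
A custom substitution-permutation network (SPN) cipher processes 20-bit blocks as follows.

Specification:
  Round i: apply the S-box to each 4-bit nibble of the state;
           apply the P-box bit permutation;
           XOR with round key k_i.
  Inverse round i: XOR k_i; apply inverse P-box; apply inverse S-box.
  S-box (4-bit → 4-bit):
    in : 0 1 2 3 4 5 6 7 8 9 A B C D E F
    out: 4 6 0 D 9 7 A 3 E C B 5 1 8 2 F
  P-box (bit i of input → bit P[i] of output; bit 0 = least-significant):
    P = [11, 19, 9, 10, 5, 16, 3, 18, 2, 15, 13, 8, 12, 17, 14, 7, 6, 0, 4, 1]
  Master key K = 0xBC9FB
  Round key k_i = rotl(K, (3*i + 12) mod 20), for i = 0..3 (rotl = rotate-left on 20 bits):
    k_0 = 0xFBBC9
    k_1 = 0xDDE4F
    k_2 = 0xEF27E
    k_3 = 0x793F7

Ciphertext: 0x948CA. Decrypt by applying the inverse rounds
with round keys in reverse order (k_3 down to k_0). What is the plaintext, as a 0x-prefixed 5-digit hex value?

0x47210

s_0 = ciphertext = 0x948CA
s_1 = InvRound(s_0, k_3) = 0x15A35
s_2 = InvRound(s_1, k_2) = 0xAE187
s_3 = InvRound(s_2, k_1) = 0xCA983
s_4 = InvRound(s_3, k_0) = 0x47210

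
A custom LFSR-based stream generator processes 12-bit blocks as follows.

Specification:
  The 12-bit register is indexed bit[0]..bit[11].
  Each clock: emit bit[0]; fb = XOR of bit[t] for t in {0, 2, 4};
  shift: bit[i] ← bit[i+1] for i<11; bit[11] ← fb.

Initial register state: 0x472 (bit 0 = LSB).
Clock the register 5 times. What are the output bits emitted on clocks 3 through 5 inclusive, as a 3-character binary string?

reg_0 = 0x472
clock 1: out=0, reg = 0xA39
clock 2: out=1, reg = 0x51C
clock 3: out=0, reg = 0x28E
clock 4: out=0, reg = 0x947
clock 5: out=1, reg = 0x4A3

001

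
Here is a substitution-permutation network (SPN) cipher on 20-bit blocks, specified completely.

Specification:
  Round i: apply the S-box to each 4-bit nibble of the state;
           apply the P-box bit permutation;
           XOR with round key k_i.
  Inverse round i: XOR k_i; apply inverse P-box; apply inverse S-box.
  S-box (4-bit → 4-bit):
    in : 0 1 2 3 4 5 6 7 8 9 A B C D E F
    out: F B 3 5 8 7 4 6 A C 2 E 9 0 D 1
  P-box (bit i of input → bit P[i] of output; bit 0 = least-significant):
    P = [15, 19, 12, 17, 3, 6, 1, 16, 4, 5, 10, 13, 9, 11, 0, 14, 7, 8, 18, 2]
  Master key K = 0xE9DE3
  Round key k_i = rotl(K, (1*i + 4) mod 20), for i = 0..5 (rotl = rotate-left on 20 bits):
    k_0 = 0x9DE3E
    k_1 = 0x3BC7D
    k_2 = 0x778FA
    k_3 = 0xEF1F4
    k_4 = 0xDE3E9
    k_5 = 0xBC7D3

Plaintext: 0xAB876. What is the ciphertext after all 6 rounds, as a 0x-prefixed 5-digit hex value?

0xF315D

s_0 = plaintext = 0xAB876
s_1 = Round(s_0, k_0) = 0x9A75D
s_2 = Round(s_1, k_1) = 0x7B013
s_3 = Round(s_2, k_2) = 0x28583
s_4 = Round(s_3, k_3) = 0xF2C04
s_5 = Round(s_4, k_4) = 0xEC933
s_6 = Round(s_5, k_5) = 0xF315D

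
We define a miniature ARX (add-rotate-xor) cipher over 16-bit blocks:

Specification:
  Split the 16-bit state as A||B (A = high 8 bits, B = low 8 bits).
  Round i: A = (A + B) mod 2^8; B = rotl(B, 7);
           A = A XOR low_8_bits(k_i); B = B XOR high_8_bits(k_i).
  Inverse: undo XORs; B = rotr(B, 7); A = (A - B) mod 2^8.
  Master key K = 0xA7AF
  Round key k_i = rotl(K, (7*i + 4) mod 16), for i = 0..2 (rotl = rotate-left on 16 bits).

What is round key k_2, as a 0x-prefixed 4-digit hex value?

K = 0xA7AF
k_0 = rotl(K, (7*0+4) mod 16) = rotl(K, 4) = 0x7AFA
k_1 = rotl(K, (7*1+4) mod 16) = rotl(K, 11) = 0x7D3D
k_2 = rotl(K, (7*2+4) mod 16) = rotl(K, 2) = 0x9EBE

0x9EBE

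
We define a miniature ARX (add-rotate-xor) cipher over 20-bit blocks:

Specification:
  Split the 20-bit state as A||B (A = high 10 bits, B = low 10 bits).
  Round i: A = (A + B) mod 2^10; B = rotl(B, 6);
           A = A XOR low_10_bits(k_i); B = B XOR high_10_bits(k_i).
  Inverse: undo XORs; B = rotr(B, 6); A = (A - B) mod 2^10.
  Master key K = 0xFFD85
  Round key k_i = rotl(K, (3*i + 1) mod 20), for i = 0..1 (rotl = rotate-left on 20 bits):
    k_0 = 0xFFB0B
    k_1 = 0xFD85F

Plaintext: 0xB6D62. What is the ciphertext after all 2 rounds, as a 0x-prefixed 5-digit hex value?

s_0 = plaintext = 0xB6D62
s_1 = Round(s_0, k_0) = 0xCDB68
s_2 = Round(s_1, k_1) = 0xB05C0

0xB05C0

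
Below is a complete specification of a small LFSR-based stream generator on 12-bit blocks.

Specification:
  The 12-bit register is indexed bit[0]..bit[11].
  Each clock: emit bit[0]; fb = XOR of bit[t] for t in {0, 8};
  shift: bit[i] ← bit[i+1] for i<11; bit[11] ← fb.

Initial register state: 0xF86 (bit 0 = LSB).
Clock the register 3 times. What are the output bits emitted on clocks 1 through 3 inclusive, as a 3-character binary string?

reg_0 = 0xF86
clock 1: out=0, reg = 0xFC3
clock 2: out=1, reg = 0x7E1
clock 3: out=1, reg = 0x3F0

011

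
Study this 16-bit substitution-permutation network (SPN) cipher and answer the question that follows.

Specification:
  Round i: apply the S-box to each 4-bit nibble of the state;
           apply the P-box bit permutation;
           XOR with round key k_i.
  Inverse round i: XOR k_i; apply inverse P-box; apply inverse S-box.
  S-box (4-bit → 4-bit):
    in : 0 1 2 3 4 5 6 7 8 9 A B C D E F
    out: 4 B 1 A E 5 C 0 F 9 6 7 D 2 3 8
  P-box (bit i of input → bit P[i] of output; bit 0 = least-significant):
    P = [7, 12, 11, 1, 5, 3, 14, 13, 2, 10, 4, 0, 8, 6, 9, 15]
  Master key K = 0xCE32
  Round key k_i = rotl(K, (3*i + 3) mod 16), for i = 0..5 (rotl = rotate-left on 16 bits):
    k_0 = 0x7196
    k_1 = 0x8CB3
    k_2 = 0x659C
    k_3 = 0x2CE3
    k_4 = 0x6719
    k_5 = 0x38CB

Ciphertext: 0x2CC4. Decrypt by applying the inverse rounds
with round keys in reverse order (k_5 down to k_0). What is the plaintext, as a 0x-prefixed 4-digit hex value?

0x9099

s_0 = ciphertext = 0x2CC4
s_1 = InvRound(s_0, k_5) = 0x71D3
s_2 = InvRound(s_1, k_4) = 0xADD1
s_3 = InvRound(s_2, k_3) = 0x902F
s_4 = InvRound(s_3, k_2) = 0x94C1
s_5 = InvRound(s_4, k_1) = 0xD024
s_6 = InvRound(s_5, k_0) = 0x9099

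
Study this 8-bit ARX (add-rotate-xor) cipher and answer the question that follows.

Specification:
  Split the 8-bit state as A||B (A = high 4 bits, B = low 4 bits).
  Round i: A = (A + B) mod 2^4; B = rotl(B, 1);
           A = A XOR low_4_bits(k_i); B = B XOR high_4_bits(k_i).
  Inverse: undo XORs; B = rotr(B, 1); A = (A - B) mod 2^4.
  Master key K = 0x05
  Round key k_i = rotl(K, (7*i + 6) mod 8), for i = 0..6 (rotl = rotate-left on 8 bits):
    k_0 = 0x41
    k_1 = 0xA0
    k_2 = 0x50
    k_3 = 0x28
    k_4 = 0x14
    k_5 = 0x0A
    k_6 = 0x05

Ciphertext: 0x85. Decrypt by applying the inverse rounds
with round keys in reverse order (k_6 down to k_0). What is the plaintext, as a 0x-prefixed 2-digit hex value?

s_0 = ciphertext = 0x85
s_1 = InvRound(s_0, k_6) = 0x3A
s_2 = InvRound(s_1, k_5) = 0x45
s_3 = InvRound(s_2, k_4) = 0xE2
s_4 = InvRound(s_3, k_3) = 0x60
s_5 = InvRound(s_4, k_2) = 0xCA
s_6 = InvRound(s_5, k_1) = 0xC0
s_7 = InvRound(s_6, k_0) = 0xB2

0xB2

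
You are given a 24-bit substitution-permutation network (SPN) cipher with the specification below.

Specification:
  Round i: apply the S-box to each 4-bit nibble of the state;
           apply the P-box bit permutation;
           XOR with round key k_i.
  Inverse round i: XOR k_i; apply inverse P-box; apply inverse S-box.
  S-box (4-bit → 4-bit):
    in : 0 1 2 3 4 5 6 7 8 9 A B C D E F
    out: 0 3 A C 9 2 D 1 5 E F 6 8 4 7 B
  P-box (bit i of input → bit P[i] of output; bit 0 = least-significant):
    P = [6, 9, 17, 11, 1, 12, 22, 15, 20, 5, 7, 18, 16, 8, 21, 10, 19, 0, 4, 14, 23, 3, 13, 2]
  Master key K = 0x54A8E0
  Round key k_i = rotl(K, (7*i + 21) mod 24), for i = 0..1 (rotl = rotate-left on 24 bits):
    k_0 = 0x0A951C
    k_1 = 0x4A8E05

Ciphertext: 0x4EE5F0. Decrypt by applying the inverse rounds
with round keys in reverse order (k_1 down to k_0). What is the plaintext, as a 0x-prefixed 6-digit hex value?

0x096743

s_0 = ciphertext = 0x4EE5F0
s_1 = InvRound(s_0, k_1) = 0x39590F
s_2 = InvRound(s_1, k_0) = 0x096743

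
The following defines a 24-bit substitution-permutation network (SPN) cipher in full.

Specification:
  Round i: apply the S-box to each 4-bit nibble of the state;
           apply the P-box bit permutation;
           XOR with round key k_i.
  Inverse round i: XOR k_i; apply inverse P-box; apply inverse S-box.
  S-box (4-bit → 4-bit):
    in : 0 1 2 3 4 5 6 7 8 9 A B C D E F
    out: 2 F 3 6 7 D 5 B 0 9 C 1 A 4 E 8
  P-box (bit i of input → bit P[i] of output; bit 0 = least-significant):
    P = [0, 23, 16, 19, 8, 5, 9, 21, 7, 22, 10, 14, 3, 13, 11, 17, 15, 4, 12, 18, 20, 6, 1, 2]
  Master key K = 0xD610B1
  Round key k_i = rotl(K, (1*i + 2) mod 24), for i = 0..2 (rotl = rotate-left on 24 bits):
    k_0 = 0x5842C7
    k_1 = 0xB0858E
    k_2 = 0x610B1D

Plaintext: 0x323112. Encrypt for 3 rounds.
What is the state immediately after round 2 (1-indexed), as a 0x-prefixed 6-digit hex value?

s_0 = plaintext = 0x323112
s_1 = Round(s_0, k_0) = 0xB8AD34
s_2 = Round(s_1, k_1) = 0x238BAF
s_3 = Round(s_2, k_2) = 0x5919CD

0x238BAF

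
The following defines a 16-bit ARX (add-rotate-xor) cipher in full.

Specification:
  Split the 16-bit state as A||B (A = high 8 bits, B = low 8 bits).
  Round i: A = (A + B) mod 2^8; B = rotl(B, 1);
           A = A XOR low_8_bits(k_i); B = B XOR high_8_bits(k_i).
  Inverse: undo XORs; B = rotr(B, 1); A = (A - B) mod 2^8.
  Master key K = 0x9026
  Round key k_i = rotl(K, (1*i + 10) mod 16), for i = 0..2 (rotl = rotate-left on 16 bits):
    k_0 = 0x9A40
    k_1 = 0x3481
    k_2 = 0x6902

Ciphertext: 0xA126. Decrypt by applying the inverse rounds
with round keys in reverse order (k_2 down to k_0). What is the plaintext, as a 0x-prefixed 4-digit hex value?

s_0 = ciphertext = 0xA126
s_1 = InvRound(s_0, k_2) = 0xFCA7
s_2 = InvRound(s_1, k_1) = 0xB4C9
s_3 = InvRound(s_2, k_0) = 0x4BA9

0x4BA9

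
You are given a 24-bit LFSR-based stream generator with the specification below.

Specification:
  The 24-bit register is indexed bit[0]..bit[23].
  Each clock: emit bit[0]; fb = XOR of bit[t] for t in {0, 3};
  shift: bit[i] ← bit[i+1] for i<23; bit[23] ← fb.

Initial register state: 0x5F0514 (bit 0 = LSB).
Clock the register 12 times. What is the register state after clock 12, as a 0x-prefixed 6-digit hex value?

reg_0 = 0x5F0514
clock 1: out=0, reg = 0x2F828A
clock 2: out=0, reg = 0x97C145
clock 3: out=1, reg = 0xCBE0A2
clock 4: out=0, reg = 0x65F051
clock 5: out=1, reg = 0xB2F828
clock 6: out=0, reg = 0xD97C14
clock 7: out=0, reg = 0x6CBE0A
clock 8: out=0, reg = 0xB65F05
clock 9: out=1, reg = 0xDB2F82
clock 10: out=0, reg = 0x6D97C1
clock 11: out=1, reg = 0xB6CBE0
clock 12: out=0, reg = 0x5B65F0

0x5B65F0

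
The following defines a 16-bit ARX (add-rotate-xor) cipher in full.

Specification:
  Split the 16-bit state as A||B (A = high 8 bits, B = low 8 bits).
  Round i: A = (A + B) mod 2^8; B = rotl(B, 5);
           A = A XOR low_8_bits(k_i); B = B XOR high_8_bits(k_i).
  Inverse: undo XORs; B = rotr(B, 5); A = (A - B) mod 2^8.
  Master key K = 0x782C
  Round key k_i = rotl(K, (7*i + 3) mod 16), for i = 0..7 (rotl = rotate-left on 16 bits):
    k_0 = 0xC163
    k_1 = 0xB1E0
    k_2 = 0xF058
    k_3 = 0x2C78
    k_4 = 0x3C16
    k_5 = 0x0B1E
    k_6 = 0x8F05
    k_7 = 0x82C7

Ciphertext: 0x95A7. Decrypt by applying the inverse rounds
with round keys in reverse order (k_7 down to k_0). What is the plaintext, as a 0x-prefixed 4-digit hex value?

s_0 = ciphertext = 0x95A7
s_1 = InvRound(s_0, k_7) = 0x2929
s_2 = InvRound(s_1, k_6) = 0xF735
s_3 = InvRound(s_2, k_5) = 0xF8F1
s_4 = InvRound(s_3, k_4) = 0x806E
s_5 = InvRound(s_4, k_3) = 0xE612
s_6 = InvRound(s_5, k_2) = 0xA717
s_7 = InvRound(s_6, k_1) = 0x1235
s_8 = InvRound(s_7, k_0) = 0xCAA7

0xCAA7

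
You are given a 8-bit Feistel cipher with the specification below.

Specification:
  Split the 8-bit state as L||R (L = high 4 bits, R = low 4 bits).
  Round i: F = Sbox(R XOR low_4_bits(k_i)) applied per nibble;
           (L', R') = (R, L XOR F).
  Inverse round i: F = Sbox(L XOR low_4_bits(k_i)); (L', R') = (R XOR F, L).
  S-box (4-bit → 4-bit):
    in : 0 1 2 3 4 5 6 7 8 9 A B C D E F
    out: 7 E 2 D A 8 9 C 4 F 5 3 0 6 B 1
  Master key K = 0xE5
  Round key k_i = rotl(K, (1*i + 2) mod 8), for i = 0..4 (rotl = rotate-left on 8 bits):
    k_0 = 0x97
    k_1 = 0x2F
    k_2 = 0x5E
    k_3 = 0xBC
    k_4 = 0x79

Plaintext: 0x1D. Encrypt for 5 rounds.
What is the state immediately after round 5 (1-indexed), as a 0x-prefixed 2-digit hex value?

0xFA

s_0 = plaintext = 0x1D
s_1 = Round(s_0, k_0) = 0xD4
s_2 = Round(s_1, k_1) = 0x4E
s_3 = Round(s_2, k_2) = 0xE3
s_4 = Round(s_3, k_3) = 0x3F
s_5 = Round(s_4, k_4) = 0xFA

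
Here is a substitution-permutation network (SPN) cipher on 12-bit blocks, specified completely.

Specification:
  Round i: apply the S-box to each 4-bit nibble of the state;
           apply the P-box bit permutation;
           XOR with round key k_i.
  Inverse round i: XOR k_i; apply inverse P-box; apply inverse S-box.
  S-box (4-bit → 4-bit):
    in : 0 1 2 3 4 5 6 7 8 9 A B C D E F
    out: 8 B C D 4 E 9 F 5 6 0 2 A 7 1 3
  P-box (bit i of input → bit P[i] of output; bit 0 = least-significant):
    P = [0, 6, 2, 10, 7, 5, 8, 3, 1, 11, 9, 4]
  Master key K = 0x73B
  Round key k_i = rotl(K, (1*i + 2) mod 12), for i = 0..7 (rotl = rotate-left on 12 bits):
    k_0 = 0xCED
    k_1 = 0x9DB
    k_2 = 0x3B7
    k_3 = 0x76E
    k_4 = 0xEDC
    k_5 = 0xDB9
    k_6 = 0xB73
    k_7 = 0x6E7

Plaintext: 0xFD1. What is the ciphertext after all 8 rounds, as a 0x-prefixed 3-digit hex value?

s_0 = plaintext = 0xFD1
s_1 = Round(s_0, k_0) = 0x10E
s_2 = Round(s_1, k_1) = 0x1C0
s_3 = Round(s_2, k_2) = 0xF8D
s_4 = Round(s_3, k_3) = 0xEA9
s_5 = Round(s_4, k_4) = 0xE9A
s_6 = Round(s_5, k_5) = 0xC9B
s_7 = Round(s_6, k_6) = 0x203
s_8 = Round(s_7, k_7) = 0x0FA

0x0FA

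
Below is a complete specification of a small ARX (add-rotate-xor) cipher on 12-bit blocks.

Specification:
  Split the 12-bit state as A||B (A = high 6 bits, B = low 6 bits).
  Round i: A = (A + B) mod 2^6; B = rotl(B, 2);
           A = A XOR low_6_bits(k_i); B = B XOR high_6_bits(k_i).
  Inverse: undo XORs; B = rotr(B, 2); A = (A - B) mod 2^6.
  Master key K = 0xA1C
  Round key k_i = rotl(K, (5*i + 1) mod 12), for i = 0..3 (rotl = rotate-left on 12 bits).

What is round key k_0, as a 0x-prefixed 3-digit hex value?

0x439

K = 0xA1C
k_0 = rotl(K, (5*0+1) mod 12) = rotl(K, 1) = 0x439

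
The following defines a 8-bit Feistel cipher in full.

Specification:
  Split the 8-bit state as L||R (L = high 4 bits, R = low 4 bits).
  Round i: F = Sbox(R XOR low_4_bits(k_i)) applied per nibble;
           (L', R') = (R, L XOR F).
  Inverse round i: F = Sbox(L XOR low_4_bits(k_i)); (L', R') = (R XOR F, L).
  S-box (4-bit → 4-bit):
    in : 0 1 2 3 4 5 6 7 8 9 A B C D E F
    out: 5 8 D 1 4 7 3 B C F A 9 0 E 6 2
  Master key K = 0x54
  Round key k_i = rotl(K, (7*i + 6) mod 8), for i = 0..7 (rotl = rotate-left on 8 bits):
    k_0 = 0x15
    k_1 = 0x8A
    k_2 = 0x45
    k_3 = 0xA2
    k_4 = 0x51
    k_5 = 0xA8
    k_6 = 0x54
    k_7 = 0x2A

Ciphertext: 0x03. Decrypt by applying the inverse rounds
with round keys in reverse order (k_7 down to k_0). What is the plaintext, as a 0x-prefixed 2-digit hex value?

0xE5

s_0 = ciphertext = 0x03
s_1 = InvRound(s_0, k_7) = 0x90
s_2 = InvRound(s_1, k_6) = 0xE9
s_3 = InvRound(s_2, k_5) = 0xAE
s_4 = InvRound(s_3, k_4) = 0x7A
s_5 = InvRound(s_4, k_3) = 0xD7
s_6 = InvRound(s_5, k_2) = 0xBD
s_7 = InvRound(s_6, k_1) = 0x5B
s_8 = InvRound(s_7, k_0) = 0xE5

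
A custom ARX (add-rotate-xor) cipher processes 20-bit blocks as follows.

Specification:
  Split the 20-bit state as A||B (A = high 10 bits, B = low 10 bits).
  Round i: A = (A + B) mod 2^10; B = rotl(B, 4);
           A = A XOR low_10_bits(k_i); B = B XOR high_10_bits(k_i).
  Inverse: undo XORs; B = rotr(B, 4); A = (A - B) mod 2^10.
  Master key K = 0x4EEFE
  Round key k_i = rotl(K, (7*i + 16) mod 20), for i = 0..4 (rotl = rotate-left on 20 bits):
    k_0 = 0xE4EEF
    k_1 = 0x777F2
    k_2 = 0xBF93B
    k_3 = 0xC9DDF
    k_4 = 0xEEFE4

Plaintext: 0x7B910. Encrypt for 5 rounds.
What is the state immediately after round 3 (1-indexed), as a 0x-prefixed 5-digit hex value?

s_0 = plaintext = 0x7B910
s_1 = Round(s_0, k_0) = 0x04697
s_2 = Round(s_1, k_1) = 0x568A7
s_3 = Round(s_2, k_2) = 0xCE88C
s_4 = Round(s_3, k_3) = 0x867E5
s_5 = Round(s_4, k_4) = 0x869E4

0xCE88C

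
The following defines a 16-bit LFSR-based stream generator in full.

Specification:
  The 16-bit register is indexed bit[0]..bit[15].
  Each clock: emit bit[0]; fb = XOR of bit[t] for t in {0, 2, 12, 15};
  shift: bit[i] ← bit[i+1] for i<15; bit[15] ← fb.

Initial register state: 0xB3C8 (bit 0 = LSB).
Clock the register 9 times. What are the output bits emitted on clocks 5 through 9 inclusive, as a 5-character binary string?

00111

reg_0 = 0xB3C8
clock 1: out=0, reg = 0x59E4
clock 2: out=0, reg = 0x2CF2
clock 3: out=0, reg = 0x1679
clock 4: out=1, reg = 0x0B3C
clock 5: out=0, reg = 0x859E
clock 6: out=0, reg = 0x42CF
clock 7: out=1, reg = 0x2167
clock 8: out=1, reg = 0x10B3
clock 9: out=1, reg = 0x0859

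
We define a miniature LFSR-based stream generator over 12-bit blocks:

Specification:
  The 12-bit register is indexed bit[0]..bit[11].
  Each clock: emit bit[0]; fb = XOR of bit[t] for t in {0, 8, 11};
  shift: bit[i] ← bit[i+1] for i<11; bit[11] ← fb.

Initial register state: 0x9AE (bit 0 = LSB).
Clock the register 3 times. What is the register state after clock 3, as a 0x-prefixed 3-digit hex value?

reg_0 = 0x9AE
clock 1: out=0, reg = 0x4D7
clock 2: out=1, reg = 0xA6B
clock 3: out=1, reg = 0x535

0x535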